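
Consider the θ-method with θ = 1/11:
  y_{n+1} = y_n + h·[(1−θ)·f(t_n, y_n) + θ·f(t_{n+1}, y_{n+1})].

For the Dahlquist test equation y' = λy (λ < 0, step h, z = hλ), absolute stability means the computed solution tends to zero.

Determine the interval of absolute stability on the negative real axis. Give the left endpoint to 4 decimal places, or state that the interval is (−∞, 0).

Test eqn y'=λy, z=hλ:
  y_{n+1} = y_n + z·[10/11·y_n + 1/11·y_{n+1}] ⇒ (1 − 1/11z)y_{n+1} = (1 + 10/11z)y_n
  R(z) = (1 + 10/11z)/(1 − 1/11z).

Find x<0 with |R(x)|<1.
x=-1.63: |R|=0.4196
R=−1: 1+10/11x = −1+1/11x ⇒ -9/11x=2 ⇒ x=2/(-9/11)=-2.4444
Confirm numerically:
  x=-1.873: |R|=0.60048 <1
  x=-1.734: |R|=0.49788 <1
  x=-1.433: |R|=0.26784 <1
  x=-2.799: |R|=1.23125 >1
  x=-2.492: |R|=1.03172 >1
So |R|<1 on (-2.4444, 0).

(-2.4444, 0).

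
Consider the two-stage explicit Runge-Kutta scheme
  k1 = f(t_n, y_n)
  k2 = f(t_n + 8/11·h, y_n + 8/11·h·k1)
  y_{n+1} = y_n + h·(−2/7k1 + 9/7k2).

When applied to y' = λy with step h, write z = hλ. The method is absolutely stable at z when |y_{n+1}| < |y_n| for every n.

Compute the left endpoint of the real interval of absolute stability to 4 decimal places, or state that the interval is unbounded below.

left endpoint -1.0694.

Set f=λy, z=hλ:
  k1=λy_n ⇒ h·k1=z·y_n;  k2=λ(1+8/11z)y_n ⇒ h·k2=z(1+8/11z)y_n
  y_{n+1}/y_n = 1 − 2/7z + 9/7z(1+8/11z) = 1 + z + 72/77z²
  ⇒ R(z) = 1 + z + 72/77z².

Boundary: |R(x)|=1, x<0.
x=-0.92: |R|=0.8714
R=1: x+72/77x²=0 ⇒ x=−77/72=-1.0694; min R=1−1/(4·72/77)=0.7326>−1
Confirm numerically:
  x=-0.983: |R|=0.92054 <1
  x=-0.951: |R|=0.89467 <1
  x=-0.843: |R|=0.82150 <1
  x=-0.452: |R|=0.73904 <1
  x=-1.647: |R|=1.88947 >1
  x=-1.435: |R|=1.49051 >1
  x=-1.272: |R|=1.24092 >1
Stable set (-1.0694, 0).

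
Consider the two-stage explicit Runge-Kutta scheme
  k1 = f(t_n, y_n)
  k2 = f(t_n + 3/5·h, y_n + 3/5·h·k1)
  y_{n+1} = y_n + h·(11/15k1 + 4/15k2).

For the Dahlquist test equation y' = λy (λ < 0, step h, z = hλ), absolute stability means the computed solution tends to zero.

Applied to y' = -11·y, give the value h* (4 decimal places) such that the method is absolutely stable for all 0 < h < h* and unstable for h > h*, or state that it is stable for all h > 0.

With y'=λy (z=hλ):
  k1=λy_n ⇒ h·k1=z·y_n;  k2=λ(1+3/5z)y_n ⇒ h·k2=z(1+3/5z)y_n
  y_{n+1}/y_n = 1 + 11/15z + 4/15z(1+3/5z) = 1 + z + 4/25z²
  Hence R(z) = 1 + z + 4/25z².

Need |R(x)|<1, x<0.
x=-1.11: |R|=0.0871
R=1: x+4/25x²=0 ⇒ x=−25/4=-6.2500; min R=1−1/(4·4/25)=-0.5625>−1
Confirm numerically:
  x=-5.462: |R|=0.31135 <1
  x=-5.424: |R|=0.28316 <1
  x=-5.227: |R|=0.14444 <1
  x=-3.887: |R|=0.46960 <1
  x=-6.663: |R|=1.44029 >1
  x=-6.607: |R|=1.37739 >1
  x=-6.564: |R|=1.32978 >1
Stable set (-6.2500, 0).

(-6.2500,0); λ=-11 ⇒ h* = (25/4)/11 = 0.5682.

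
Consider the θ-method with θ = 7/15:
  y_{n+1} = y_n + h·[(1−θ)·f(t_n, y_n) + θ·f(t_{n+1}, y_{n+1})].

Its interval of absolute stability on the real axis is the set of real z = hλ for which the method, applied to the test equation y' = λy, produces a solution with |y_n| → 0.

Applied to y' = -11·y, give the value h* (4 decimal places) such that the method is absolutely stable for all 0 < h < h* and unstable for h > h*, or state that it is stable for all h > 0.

Set f=λy, z=hλ:
  y_{n+1} = y_n + z·[8/15·y_n + 7/15·y_{n+1}] ⇒ (1 − 7/15z)y_{n+1} = (1 + 8/15z)y_n
  so R(z) = (1 + 8/15z)/(1 − 7/15z).

Find x<0 with |R(x)|<1.
x=-0.49: |R|=0.6012
R=−1: 1+8/15x = −1+7/15x ⇒ -1/15x=2 ⇒ x=2/(-1/15)=-30.0000
Confirm numerically:
  x=-25.042: |R|=0.97395 <1
  x=-18.442: |R|=0.91979 <1
  x=-17.922: |R|=0.91401 <1
  x=-17.329: |R|=0.90704 <1
  x=-30.588: |R|=1.00257 >1
  x=-30.315: |R|=1.00139 >1
  x=-30.083: |R|=1.00037 >1
Stable set (-30.0000, 0).

(-30.0000,0); λ=-11 ⇒ h* = (30)/11 = 2.7273.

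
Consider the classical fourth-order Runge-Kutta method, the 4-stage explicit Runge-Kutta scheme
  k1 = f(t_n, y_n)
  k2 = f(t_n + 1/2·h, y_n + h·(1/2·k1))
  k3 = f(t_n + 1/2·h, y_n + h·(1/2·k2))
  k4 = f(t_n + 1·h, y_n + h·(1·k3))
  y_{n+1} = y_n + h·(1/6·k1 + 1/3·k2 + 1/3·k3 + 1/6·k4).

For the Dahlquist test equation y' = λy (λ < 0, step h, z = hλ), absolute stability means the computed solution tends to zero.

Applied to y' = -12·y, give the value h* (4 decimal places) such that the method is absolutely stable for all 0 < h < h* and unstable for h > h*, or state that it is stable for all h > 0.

(-2.7853,0); λ=-12 ⇒ h* = 0.2321.

Test eqn y'=λy, z=hλ:
  order 4, 4-stage ⇒ R(z)=1+z+z^2/2+z^3/6+z^4/24
  (e.g. R(-0.89)=0.41470, |R|=0.41470)

Boundary: |R(x)|=1, x<0.
x=-0.89: |R|=0.4147
|R(-2.77)|=0.9772 |R(-1.27)|=0.3034 |R(-1.08)|=0.3499
Bisect:
  x_lo=-3.5686 |R|=2.9818  x_hi=-0.2305 |R|=0.7941
  mid=-1.89955 |R|=0.30473 →hi
  mid=-2.73406 |R|=0.92547 →hi
  mid=-3.15132 |R|=1.70743 →lo
  mid=-2.94269 |R|=1.26442 →lo
  mid=-2.83837 |R|=1.08302 →lo
  mid=-2.78622 |R|=1.00139 →lo
  mid=-2.76014 |R|=0.96273 →hi
  ...
  [-2.78540,-2.78520] ⇒ x*=-2.7853
Interval (-2.7853, 0).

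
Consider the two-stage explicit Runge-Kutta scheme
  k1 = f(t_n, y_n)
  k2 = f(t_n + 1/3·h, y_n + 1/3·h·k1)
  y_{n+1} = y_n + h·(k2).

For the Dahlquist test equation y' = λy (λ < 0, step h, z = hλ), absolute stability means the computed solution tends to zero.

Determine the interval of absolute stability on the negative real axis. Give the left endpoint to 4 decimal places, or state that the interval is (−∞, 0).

Set f=λy, z=hλ:
  k1=λy_n ⇒ h·k1=z·y_n;  k2=λ(1+1/3z)y_n ⇒ h·k2=z(1+1/3z)y_n
  y_{n+1}/y_n = 1 + z(1+1/3z) = 1 + z + 1/3z²
  Hence R(z) = 1 + z + 1/3z².

Solve |R(x)|<1 on ℝ⁻.
x=-1.09: |R|=0.3060
R=1: x+1/3x²=0 ⇒ x=−3=-3.0000; min R=1−1/(4·1/3)=0.2500>−1
Confirm numerically:
  x=-1.738: |R|=0.26888 <1
  x=-1.357: |R|=0.25682 <1
  x=-1.224: |R|=0.27539 <1
  x=-3.447: |R|=1.51360 >1
  x=-3.358: |R|=1.40072 >1
  x=-3.280: |R|=1.30613 >1
Stable set (-3.0000, 0).

(-3.0000, 0).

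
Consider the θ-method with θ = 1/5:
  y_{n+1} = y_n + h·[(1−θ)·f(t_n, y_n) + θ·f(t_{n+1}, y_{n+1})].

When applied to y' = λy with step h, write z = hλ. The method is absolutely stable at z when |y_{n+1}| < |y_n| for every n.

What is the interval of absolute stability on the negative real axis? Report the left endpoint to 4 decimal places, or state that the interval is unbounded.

On y'=λy, z=hλ:
  y_{n+1} = y_n + z·[4/5·y_n + 1/5·y_{n+1}] ⇒ (1 − 1/5z)y_{n+1} = (1 + 4/5z)y_n
  so R(z) = (1 + 4/5z)/(1 − 1/5z).

Solve |R(x)|<1 on ℝ⁻.
x=-1.04: |R|=0.1391
R=−1: 1+4/5x = −1+1/5x ⇒ -3/5x=2 ⇒ x=2/(-3/5)=-3.3333
Confirm numerically:
  x=-3.003: |R|=0.87617 <1
  x=-2.578: |R|=0.70098 <1
  x=-1.722: |R|=0.28087 <1
  x=-3.898: |R|=1.19038 >1
  x=-3.560: |R|=1.07944 >1
  x=-3.436: |R|=1.03651 >1
Stable set (-3.3333, 0).

z∈(-3.3333,0).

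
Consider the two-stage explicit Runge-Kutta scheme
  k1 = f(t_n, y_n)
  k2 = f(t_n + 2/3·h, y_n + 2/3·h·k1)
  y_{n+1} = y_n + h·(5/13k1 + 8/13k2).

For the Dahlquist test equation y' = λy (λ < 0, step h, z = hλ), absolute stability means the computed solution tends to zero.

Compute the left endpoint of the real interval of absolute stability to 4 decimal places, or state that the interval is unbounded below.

With y'=λy (z=hλ):
  k1=λy_n ⇒ h·k1=z·y_n;  k2=λ(1+2/3z)y_n ⇒ h·k2=z(1+2/3z)y_n
  y_{n+1}/y_n = 1 + 5/13z + 8/13z(1+2/3z) = 1 + z + 16/39z²
  Hence R(z) = 1 + z + 16/39z².

Solve |R(x)|<1 on ℝ⁻.
x=-0.3: |R|=0.7369
R=1: x+16/39x²=0 ⇒ x=−39/16=-2.4375; min R=1−1/(4·16/39)=0.3906>−1
Confirm numerically:
  x=-1.994: |R|=0.63719 <1
  x=-1.710: |R|=0.48963 <1
  x=-1.646: |R|=0.46551 <1
  x=-1.199: |R|=0.39079 <1
  x=-2.871: |R|=1.51060 >1
  x=-2.541: |R|=1.10789 >1
So |R|<1 on (-2.4375, 0).

left endpoint -2.4375.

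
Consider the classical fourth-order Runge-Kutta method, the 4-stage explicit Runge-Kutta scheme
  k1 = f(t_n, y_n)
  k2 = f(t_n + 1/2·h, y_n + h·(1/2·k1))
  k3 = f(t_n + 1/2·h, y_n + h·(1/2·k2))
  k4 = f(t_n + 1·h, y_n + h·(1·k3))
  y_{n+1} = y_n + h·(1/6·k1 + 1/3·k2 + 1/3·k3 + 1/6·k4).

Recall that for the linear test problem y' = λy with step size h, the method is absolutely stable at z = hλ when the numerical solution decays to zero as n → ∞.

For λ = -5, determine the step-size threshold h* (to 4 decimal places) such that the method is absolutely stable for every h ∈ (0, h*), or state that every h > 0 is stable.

Test eqn y'=λy, z=hλ:
  order 4, 4-stage ⇒ R(z)=1+z+z^2/2+z^3/6+z^4/24
  (e.g. R(-1.62)=0.27059, |R|=0.27059)

Solve |R(x)|<1 on ℝ⁻.
x=-1.62: |R|=0.2706
|R(-2.59)|=0.7433 |R(-1.99)|=0.3300 |R(-1.14)|=0.3332
Bisect:
  x_lo=-3.5862 |R|=3.0488  x_hi=-0.0524 |R|=0.9489
  mid=-1.81929 |R|=0.28849 →hi
  mid=-2.70272 |R|=0.88248 →hi
  mid=-3.14444 |R|=1.69098 →lo
  mid=-2.92358 |R|=1.22931 →lo
  mid=-2.81315 |R|=1.04282 →lo
  mid=-2.75794 |R|=0.95953 →hi
  mid=-2.78554 |R|=1.00038 →lo
  mid=-2.77174 |R|=0.97976 →hi
  mid=-2.77864 |R|=0.99002 →hi
  mid=-2.78209 |R|=0.99518 →hi
  ...
  [-2.78533,-2.78511] ⇒ x*=-2.7853
Interval (-2.7853, 0).

(-2.7853,0); λ=-5 ⇒ h* = 0.5571.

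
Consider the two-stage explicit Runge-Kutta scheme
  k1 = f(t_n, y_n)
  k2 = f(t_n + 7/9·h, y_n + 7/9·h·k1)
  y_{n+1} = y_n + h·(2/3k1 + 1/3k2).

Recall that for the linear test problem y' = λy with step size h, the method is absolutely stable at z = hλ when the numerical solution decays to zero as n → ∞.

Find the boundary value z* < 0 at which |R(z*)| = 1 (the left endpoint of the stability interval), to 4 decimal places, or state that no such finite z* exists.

z* = -3.8571.

With y'=λy (z=hλ):
  k1=λy_n ⇒ h·k1=z·y_n;  k2=λ(1+7/9z)y_n ⇒ h·k2=z(1+7/9z)y_n
  y_{n+1}/y_n = 1 + 2/3z + 1/3z(1+7/9z) = 1 + z + 7/27z²
  R(z) = 1 + z + 7/27z².

Find x<0 with |R(x)|<1.
x=-0.58: |R|=0.5072
R=1: x+7/27x²=0 ⇒ x=−27/7=-3.8571; min R=1−1/(4·7/27)=0.0357>−1
Confirm numerically:
  x=-3.809: |R|=0.95246 <1
  x=-3.773: |R|=0.91769 <1
  x=-3.068: |R|=0.37231 <1
  x=-4.329: |R|=1.52958 >1
  x=-3.961: |R|=1.10665 >1
  x=-3.925: |R|=1.06905 >1
Interval (-3.8571, 0).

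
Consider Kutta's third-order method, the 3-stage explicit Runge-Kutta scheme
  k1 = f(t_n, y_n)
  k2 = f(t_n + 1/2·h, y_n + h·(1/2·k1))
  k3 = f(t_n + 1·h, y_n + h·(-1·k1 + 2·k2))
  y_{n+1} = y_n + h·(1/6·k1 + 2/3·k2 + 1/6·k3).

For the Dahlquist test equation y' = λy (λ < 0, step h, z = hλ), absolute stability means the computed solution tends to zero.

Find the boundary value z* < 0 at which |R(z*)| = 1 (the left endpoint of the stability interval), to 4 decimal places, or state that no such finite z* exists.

With y'=λy (z=hλ):
  order 3, 3-stage ⇒ R(z)=1+z+z^2/2+z^3/6
  (e.g. R(-0.44)=0.64260, |R|=0.64260)

Solve |R(x)|<1 on ℝ⁻.
x=-0.44: |R|=0.6426
|R(-2.45)|=0.8998 |R(-1.91)|=0.2473 |R(-1.31)|=0.1734
Bisect:
  x_lo=-3.3551 |R|=3.0214  x_hi=-0.3128 |R|=0.7310
  mid=-1.83395 |R|=0.18031 →hi
  mid=-2.59454 |R|=1.13963 →lo
  mid=-2.21424 |R|=0.57217 →hi
  mid=-2.40439 |R|=0.83051 →hi
  mid=-2.49946 |R|=0.97829 →hi
  mid=-2.54700 |R|=1.05721 →lo
  mid=-2.52323 |R|=1.01732 →lo
  mid=-2.51135 |R|=0.99770 →hi
  mid=-2.51729 |R|=1.00749 →lo
  mid=-2.51432 |R|=1.00259 →lo
  ...
  [-2.51283,-2.51265] ⇒ x*=-2.5127
Interval (-2.5127, 0).

z* = -2.5127.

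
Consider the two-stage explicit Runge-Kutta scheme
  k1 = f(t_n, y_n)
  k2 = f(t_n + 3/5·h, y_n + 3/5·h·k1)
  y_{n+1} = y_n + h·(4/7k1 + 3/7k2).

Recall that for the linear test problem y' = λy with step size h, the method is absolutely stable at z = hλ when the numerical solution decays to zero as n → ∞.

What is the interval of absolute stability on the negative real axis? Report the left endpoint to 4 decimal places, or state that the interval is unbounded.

On y'=λy, z=hλ:
  k1=λy_n ⇒ h·k1=z·y_n;  k2=λ(1+3/5z)y_n ⇒ h·k2=z(1+3/5z)y_n
  y_{n+1}/y_n = 1 + 4/7z + 3/7z(1+3/5z) = 1 + z + 9/35z²
  Hence R(z) = 1 + z + 9/35z².

Find x<0 with |R(x)|<1.
x=-0.57: |R|=0.5135
R=1: x+9/35x²=0 ⇒ x=−35/9=-3.8889; min R=1−1/(4·9/35)=0.0278>−1
Confirm numerically:
  x=-2.388: |R|=0.07837 <1
  x=-2.357: |R|=0.07154 <1
  x=-1.945: |R|=0.02778 <1
  x=-4.361: |R|=1.52943 >1
  x=-3.945: |R|=1.05692 >1
Interval (-3.8889, 0).

z∈(-3.8889,0).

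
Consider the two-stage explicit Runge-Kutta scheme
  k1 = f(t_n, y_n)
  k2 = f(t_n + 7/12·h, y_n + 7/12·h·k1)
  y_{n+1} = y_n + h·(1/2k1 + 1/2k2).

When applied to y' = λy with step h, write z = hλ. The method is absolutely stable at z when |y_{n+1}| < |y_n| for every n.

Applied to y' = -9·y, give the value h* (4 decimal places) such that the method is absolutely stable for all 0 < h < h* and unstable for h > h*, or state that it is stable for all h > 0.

(-3.4286,0); λ=-9 ⇒ h* = (24/7)/9 = 0.3810.

Set f=λy, z=hλ:
  k1=λy_n ⇒ h·k1=z·y_n;  k2=λ(1+7/12z)y_n ⇒ h·k2=z(1+7/12z)y_n
  y_{n+1}/y_n = 1 + 1/2z + 1/2z(1+7/12z) = 1 + z + 7/24z²
  R(z) = 1 + z + 7/24z².

Find x<0 with |R(x)|<1.
x=-1.75: |R|=0.1432
R=1: x+7/24x²=0 ⇒ x=−24/7=-3.4286; min R=1−1/(4·7/24)=0.1429>−1
Confirm numerically:
  x=-3.171: |R|=0.76178 <1
  x=-3.155: |R|=0.74826 <1
  x=-2.086: |R|=0.18316 <1
  x=-1.889: |R|=0.15176 <1
  x=-3.735: |R|=1.33382 >1
  x=-3.612: |R|=1.19324 >1
Stable set (-3.4286, 0).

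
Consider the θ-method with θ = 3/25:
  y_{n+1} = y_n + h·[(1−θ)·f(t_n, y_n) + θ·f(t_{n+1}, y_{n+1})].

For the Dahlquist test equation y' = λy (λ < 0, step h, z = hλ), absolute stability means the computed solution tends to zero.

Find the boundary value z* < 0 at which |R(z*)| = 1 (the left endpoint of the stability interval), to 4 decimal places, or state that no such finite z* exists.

With y'=λy (z=hλ):
  y_{n+1} = y_n + z·[22/25·y_n + 3/25·y_{n+1}] ⇒ (1 − 3/25z)y_{n+1} = (1 + 22/25z)y_n
  Hence R(z) = (1 + 22/25z)/(1 − 3/25z).

Need |R(x)|<1, x<0.
x=-1.09: |R|=0.0361
R=−1: 1+22/25x = −1+3/25x ⇒ -19/25x=2 ⇒ x=2/(-19/25)=-2.6316
Confirm numerically:
  x=-2.424: |R|=0.87779 <1
  x=-2.130: |R|=0.69640 <1
  x=-2.117: |R|=0.68814 <1
  x=-1.697: |R|=0.40989 <1
  x=-2.899: |R|=1.15078 >1
  x=-2.799: |R|=1.09525 >1
  x=-2.784: |R|=1.08683 >1
So |R|<1 on (-2.6316, 0).

left endpoint -2.6316.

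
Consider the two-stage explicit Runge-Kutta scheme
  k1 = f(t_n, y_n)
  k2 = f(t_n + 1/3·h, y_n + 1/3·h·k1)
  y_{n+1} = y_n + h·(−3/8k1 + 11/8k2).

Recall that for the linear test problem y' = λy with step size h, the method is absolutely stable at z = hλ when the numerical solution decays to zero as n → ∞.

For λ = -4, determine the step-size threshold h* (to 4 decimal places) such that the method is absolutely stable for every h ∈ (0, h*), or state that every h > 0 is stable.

With y'=λy (z=hλ):
  k1=λy_n ⇒ h·k1=z·y_n;  k2=λ(1+1/3z)y_n ⇒ h·k2=z(1+1/3z)y_n
  y_{n+1}/y_n = 1 − 3/8z + 11/8z(1+1/3z) = 1 + z + 11/24z²
  R(z) = 1 + z + 11/24z².

Boundary: |R(x)|=1, x<0.
x=-1.31: |R|=0.4765
R=1: x+11/24x²=0 ⇒ x=−24/11=-2.1818; min R=1−1/(4·11/24)=0.4545>−1
Confirm numerically:
  x=-1.963: |R|=0.80313 <1
  x=-1.552: |R|=0.55199 <1
  x=-1.415: |R|=0.50269 <1
  x=-1.022: |R|=0.45672 <1
  x=-2.695: |R|=1.63389 >1
  x=-2.667: |R|=1.59307 >1
  x=-2.622: |R|=1.52899 >1
Stable set (-2.1818, 0).

(-2.1818,0); λ=-4 ⇒ h* = (24/11)/4 = 0.5455.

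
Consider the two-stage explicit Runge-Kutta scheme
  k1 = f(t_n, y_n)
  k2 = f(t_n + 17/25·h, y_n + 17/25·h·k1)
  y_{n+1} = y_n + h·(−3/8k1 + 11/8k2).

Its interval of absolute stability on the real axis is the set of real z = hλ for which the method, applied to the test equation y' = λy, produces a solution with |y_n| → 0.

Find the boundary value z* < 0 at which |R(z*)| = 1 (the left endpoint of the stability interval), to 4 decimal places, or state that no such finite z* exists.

left endpoint -1.0695.

On y'=λy, z=hλ:
  k1=λy_n ⇒ h·k1=z·y_n;  k2=λ(1+17/25z)y_n ⇒ h·k2=z(1+17/25z)y_n
  y_{n+1}/y_n = 1 − 3/8z + 11/8z(1+17/25z) = 1 + z + 187/200z²
  Hence R(z) = 1 + z + 187/200z².

Boundary: |R(x)|=1, x<0.
x=-0.58: |R|=0.7345
R=1: x+187/200x²=0 ⇒ x=−200/187=-1.0695; min R=1−1/(4·187/200)=0.7326>−1
Confirm numerically:
  x=-0.760: |R|=0.78006 <1
  x=-0.746: |R|=0.77434 <1
  x=-0.445: |R|=0.74015 <1
  x=-1.472: |R|=1.55394 >1
  x=-1.421: |R|=1.46699 >1
  x=-1.292: |R|=1.26876 >1
So |R|<1 on (-1.0695, 0).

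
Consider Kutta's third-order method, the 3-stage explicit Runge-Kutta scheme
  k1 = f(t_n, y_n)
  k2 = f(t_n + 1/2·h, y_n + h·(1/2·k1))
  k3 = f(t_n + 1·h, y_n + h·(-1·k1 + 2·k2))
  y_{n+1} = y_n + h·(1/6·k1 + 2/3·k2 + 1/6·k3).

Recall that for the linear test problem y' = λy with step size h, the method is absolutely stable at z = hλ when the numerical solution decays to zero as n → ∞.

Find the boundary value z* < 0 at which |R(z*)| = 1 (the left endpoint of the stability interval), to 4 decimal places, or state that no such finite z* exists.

z* = -2.5127.

Test eqn y'=λy, z=hλ:
  order 3, 3-stage ⇒ R(z)=1+z+z^2/2+z^3/6
  (e.g. R(-1.12)=0.27305, |R|=0.27305)

Need |R(x)|<1, x<0.
x=-1.12: |R|=0.2730
|R(-2.79)|=1.5176 |R(-2.65)|=1.2404 |R(-0.99)|=0.3383
Bisect:
  x_lo=-3.2320 |R|=2.6358  x_hi=-0.1797 |R|=0.8355
  mid=-1.70584 |R|=0.07820 →hi
  mid=-2.46891 |R|=0.92937 →hi
  mid=-2.85045 |R|=1.64792 →lo
  mid=-2.65968 |R|=1.25844 →lo
  mid=-2.56429 |R|=1.08679 →lo
  mid=-2.51660 |R|=1.00635 →lo
  mid=-2.49276 |R|=0.96744 →hi
  mid=-2.50468 |R|=0.98679 →hi
  ...
  [-2.51288,-2.51269] ⇒ x*=-2.5127
Interval (-2.5127, 0).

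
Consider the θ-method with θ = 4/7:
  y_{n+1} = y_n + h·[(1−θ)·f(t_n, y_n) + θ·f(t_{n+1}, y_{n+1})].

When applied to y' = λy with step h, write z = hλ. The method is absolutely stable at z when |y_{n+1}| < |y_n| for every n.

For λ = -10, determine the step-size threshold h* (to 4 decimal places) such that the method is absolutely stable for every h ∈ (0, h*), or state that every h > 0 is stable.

(−∞, 0) — no finite endpoint. Any h>0 works for λ=-10.

With y'=λy (z=hλ):
  y_{n+1} = y_n + z·[3/7·y_n + 4/7·y_{n+1}] ⇒ (1 − 4/7z)y_{n+1} = (1 + 3/7z)y_n
  Hence R(z) = (1 + 3/7z)/(1 − 4/7z).

Boundary: |R(x)|=1, x<0.
x=-1.48: |R|=0.1981
x=-2: |R|=0.0667
x=-10: |R|=0.4894
x=-100: |R|=0.7199
θ=4/7≥1/2 ⇒ |1+3/7x|<|1−4/7x| ∀x<0 ⇒ interval (−∞,0).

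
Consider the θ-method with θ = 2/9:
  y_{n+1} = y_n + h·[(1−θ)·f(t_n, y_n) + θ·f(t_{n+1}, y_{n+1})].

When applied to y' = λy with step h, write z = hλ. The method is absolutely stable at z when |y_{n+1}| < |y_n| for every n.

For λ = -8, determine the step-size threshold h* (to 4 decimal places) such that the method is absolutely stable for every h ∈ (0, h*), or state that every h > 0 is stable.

Test eqn y'=λy, z=hλ:
  y_{n+1} = y_n + z·[7/9·y_n + 2/9·y_{n+1}] ⇒ (1 − 2/9z)y_{n+1} = (1 + 7/9z)y_n
  Hence R(z) = (1 + 7/9z)/(1 − 2/9z).

Boundary: |R(x)|=1, x<0.
x=-1.04: |R|=0.1552
R=−1: 1+7/9x = −1+2/9x ⇒ -5/9x=2 ⇒ x=2/(-5/9)=-3.6000
Confirm numerically:
  x=-2.889: |R|=0.75944 <1
  x=-2.865: |R|=0.75051 <1
  x=-2.671: |R|=0.67613 <1
  x=-2.199: |R|=0.47716 <1
  x=-4.001: |R|=1.11793 >1
  x=-3.940: |R|=1.10071 >1
  x=-3.682: |R|=1.02505 >1
Interval (-3.6000, 0).

(-3.6000,0); λ=-8 ⇒ h* = (18/5)/8 = 0.4500.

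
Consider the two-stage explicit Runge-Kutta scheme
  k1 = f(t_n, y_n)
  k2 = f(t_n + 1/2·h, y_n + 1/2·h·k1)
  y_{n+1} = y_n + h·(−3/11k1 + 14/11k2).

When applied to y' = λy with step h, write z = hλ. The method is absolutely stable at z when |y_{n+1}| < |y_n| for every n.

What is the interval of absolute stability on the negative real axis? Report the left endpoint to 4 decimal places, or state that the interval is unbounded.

On y'=λy, z=hλ:
  k1=λy_n ⇒ h·k1=z·y_n;  k2=λ(1+1/2z)y_n ⇒ h·k2=z(1+1/2z)y_n
  y_{n+1}/y_n = 1 − 3/11z + 14/11z(1+1/2z) = 1 + z + 7/11z²
  ⇒ R(z) = 1 + z + 7/11z².

Need |R(x)|<1, x<0.
x=-1.22: |R|=0.7272
R=1: x+7/11x²=0 ⇒ x=−11/7=-1.5714; min R=1−1/(4·7/11)=0.6071>−1
Confirm numerically:
  x=-1.378: |R|=0.83038 <1
  x=-1.019: |R|=0.64178 <1
  x=-0.940: |R|=0.62229 <1
  x=-0.814: |R|=0.60765 <1
  x=-2.085: |R|=1.68142 >1
  x=-2.078: |R|=1.66987 >1
So |R|<1 on (-1.5714, 0).

(-1.5714, 0).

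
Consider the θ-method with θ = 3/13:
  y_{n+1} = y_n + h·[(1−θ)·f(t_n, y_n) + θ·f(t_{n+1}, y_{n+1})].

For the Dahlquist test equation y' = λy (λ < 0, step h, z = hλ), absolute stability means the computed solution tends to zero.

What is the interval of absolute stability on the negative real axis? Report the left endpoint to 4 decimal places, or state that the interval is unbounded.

z∈(-3.7143,0).

Test eqn y'=λy, z=hλ:
  y_{n+1} = y_n + z·[10/13·y_n + 3/13·y_{n+1}] ⇒ (1 − 3/13z)y_{n+1} = (1 + 10/13z)y_n
  R(z) = (1 + 10/13z)/(1 − 3/13z).

Boundary: |R(x)|=1, x<0.
x=-0.91: |R|=0.2479
R=−1: 1+10/13x = −1+3/13x ⇒ -7/13x=2 ⇒ x=2/(-7/13)=-3.7143
Confirm numerically:
  x=-3.634: |R|=0.97649 <1
  x=-3.490: |R|=0.93311 <1
  x=-1.893: |R|=0.31747 <1
  x=-3.962: |R|=1.06968 >1
  x=-3.916: |R|=1.05706 >1
  x=-3.783: |R|=1.01975 >1
Stable set (-3.7143, 0).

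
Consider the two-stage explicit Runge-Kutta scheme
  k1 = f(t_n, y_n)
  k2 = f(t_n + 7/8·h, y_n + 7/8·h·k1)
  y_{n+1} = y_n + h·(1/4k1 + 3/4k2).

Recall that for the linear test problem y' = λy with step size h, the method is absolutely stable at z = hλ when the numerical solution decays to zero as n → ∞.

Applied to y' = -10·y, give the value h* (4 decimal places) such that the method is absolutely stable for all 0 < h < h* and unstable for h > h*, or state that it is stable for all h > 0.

(-1.5238,0); λ=-10 ⇒ h* = (32/21)/10 = 0.1524.

Set f=λy, z=hλ:
  k1=λy_n ⇒ h·k1=z·y_n;  k2=λ(1+7/8z)y_n ⇒ h·k2=z(1+7/8z)y_n
  y_{n+1}/y_n = 1 + 1/4z + 3/4z(1+7/8z) = 1 + z + 21/32z²
  ⇒ R(z) = 1 + z + 21/32z².

Boundary: |R(x)|=1, x<0.
x=-0.64: |R|=0.6288
R=1: x+21/32x²=0 ⇒ x=−32/21=-1.5238; min R=1−1/(4·21/32)=0.6190>−1
Confirm numerically:
  x=-1.356: |R|=0.85067 <1
  x=-1.151: |R|=0.71840 <1
  x=-1.072: |R|=0.68215 <1
  x=-1.035: |R|=0.66799 <1
  x=-2.021: |R|=1.65941 >1
  x=-1.973: |R|=1.58160 >1
So |R|<1 on (-1.5238, 0).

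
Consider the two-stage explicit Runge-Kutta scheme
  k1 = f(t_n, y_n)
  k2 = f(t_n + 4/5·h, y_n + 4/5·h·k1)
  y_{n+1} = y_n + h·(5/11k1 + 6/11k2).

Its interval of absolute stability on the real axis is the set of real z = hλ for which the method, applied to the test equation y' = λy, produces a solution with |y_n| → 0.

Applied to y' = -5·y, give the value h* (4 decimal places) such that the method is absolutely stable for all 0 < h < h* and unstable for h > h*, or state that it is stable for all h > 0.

On y'=λy, z=hλ:
  k1=λy_n ⇒ h·k1=z·y_n;  k2=λ(1+4/5z)y_n ⇒ h·k2=z(1+4/5z)y_n
  y_{n+1}/y_n = 1 + 5/11z + 6/11z(1+4/5z) = 1 + z + 24/55z²
  so R(z) = 1 + z + 24/55z².

Find x<0 with |R(x)|<1.
x=-1.14: |R|=0.4271
R=1: x+24/55x²=0 ⇒ x=−55/24=-2.2917; min R=1−1/(4·24/55)=0.4271>−1
Confirm numerically:
  x=-2.085: |R|=0.81197 <1
  x=-1.846: |R|=0.64100 <1
  x=-1.064: |R|=0.43001 <1
  x=-2.562: |R|=1.30222 >1
  x=-2.420: |R|=1.13552 >1
Stable set (-2.2917, 0).

(-2.2917,0); λ=-5 ⇒ h* = (55/24)/5 = 0.4583.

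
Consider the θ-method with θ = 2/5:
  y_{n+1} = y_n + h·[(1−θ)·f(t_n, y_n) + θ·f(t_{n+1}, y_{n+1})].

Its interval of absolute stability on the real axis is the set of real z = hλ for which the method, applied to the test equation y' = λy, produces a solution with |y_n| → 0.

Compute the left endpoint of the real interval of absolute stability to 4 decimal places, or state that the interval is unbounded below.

Set f=λy, z=hλ:
  y_{n+1} = y_n + z·[3/5·y_n + 2/5·y_{n+1}] ⇒ (1 − 2/5z)y_{n+1} = (1 + 3/5z)y_n
  ⇒ R(z) = (1 + 3/5z)/(1 − 2/5z).

Need |R(x)|<1, x<0.
x=-0.86: |R|=0.3601
R=−1: 1+3/5x = −1+2/5x ⇒ -1/5x=2 ⇒ x=2/(-1/5)=-10.0000
Confirm numerically:
  x=-7.417: |R|=0.86977 <1
  x=-5.447: |R|=0.71354 <1
  x=-4.812: |R|=0.64524 <1
  x=-10.409: |R|=1.01584 >1
  x=-10.397: |R|=1.01539 >1
  x=-10.075: |R|=1.00298 >1
Interval (-10.0000, 0).

z* = -10.0000.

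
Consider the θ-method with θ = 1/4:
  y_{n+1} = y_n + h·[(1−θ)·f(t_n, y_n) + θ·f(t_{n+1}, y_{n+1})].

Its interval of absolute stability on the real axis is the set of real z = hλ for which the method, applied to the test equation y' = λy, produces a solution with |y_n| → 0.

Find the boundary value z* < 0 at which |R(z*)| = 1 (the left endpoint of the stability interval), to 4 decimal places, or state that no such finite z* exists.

With y'=λy (z=hλ):
  y_{n+1} = y_n + z·[3/4·y_n + 1/4·y_{n+1}] ⇒ (1 − 1/4z)y_{n+1} = (1 + 3/4z)y_n
  Hence R(z) = (1 + 3/4z)/(1 − 1/4z).

Need |R(x)|<1, x<0.
x=-1: |R|=0.2000
R=−1: 1+3/4x = −1+1/4x ⇒ -1/2x=2 ⇒ x=2/(-1/2)=-4.0000
Confirm numerically:
  x=-2.708: |R|=0.61479 <1
  x=-1.666: |R|=0.17614 <1
  x=-1.663: |R|=0.17464 <1
  x=-4.589: |R|=1.13715 >1
  x=-4.280: |R|=1.06763 >1
Interval (-4.0000, 0).

left endpoint -4.0000.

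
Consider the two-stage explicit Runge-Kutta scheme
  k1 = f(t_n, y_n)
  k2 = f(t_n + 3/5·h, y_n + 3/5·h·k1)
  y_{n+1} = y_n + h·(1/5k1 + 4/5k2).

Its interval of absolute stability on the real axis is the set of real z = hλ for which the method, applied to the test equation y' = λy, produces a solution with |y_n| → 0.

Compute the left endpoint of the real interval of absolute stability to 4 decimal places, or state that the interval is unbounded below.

Set f=λy, z=hλ:
  k1=λy_n ⇒ h·k1=z·y_n;  k2=λ(1+3/5z)y_n ⇒ h·k2=z(1+3/5z)y_n
  y_{n+1}/y_n = 1 + 1/5z + 4/5z(1+3/5z) = 1 + z + 12/25z²
  ⇒ R(z) = 1 + z + 12/25z².

Need |R(x)|<1, x<0.
x=-1.77: |R|=0.7338
R=1: x+12/25x²=0 ⇒ x=−25/12=-2.0833; min R=1−1/(4·12/25)=0.4792>−1
Confirm numerically:
  x=-1.693: |R|=0.68280 <1
  x=-1.297: |R|=0.51046 <1
  x=-1.241: |R|=0.49824 <1
  x=-1.179: |R|=0.48822 <1
  x=-2.517: |R|=1.52394 >1
  x=-2.282: |R|=1.21761 >1
Stable set (-2.0833, 0).

z* = -2.0833.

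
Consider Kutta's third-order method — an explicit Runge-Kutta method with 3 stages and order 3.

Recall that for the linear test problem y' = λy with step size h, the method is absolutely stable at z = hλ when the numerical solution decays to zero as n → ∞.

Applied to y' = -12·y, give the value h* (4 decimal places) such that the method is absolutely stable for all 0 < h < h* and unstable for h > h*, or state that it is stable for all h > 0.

With y'=λy (z=hλ):
  order 3, 3-stage ⇒ R(z)=1+z+z^2/2+z^3/6
  (e.g. R(-0.47)=0.62315, |R|=0.62315)

Solve |R(x)|<1 on ℝ⁻.
x=-0.47: |R|=0.6231
|R(-2.19)|=0.5425 |R(-1.76)|=0.1198 |R(-0.82)|=0.4243
Bisect:
  x_lo=-3.1456 |R|=2.3858  x_hi=-0.0643 |R|=0.9377
  mid=-1.60499 |R|=0.00607 →hi
  mid=-2.37532 |R|=0.78789 →hi
  mid=-2.76048 |R|=1.45628 →lo
  mid=-2.56790 |R|=1.09301 →lo
  mid=-2.47161 |R|=0.93363 →hi
  mid=-2.51975 |R|=1.01156 →lo
  mid=-2.49568 |R|=0.97216 →hi
  ...
  [-2.51279,-2.51260] ⇒ x*=-2.5127
Interval (-2.5127, 0).

(-2.5127,0); λ=-12 ⇒ h* = 0.2094.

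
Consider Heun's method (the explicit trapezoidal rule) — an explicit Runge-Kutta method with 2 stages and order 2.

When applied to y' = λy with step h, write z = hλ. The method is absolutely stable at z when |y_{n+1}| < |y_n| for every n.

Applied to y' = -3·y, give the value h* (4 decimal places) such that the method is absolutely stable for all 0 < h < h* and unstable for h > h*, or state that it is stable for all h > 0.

With y'=λy (z=hλ):
  order 2, 2-stage ⇒ R(z)=1+z+z^2/2
  (e.g. R(-1.43)=0.59245, |R|=0.59245)

Boundary: |R(x)|=1, x<0.
x=-1.43: |R|=0.5924
|R(-2.38)|=1.4522 |R(-1.79)|=0.8121 |R(-1.53)|=0.6404
Bisect:
  x_lo=-2.5487 |R|=1.6992  x_hi=-0.0727 |R|=0.9300
  mid=-1.31067 |R|=0.54826 →hi
  mid=-1.92967 |R|=0.93214 →hi
  mid=-2.23917 |R|=1.26778 →lo
  mid=-2.08442 |R|=1.08799 →lo
  mid=-2.00705 |R|=1.00707 →lo
  mid=-1.96836 |R|=0.96886 →hi
  mid=-1.98770 |R|=0.98778 →hi
  ...
  [-2.00010,-1.99994] ⇒ x*=-2.0000
So |R|<1 on (-2.0000, 0).

(-2.0000,0); λ=-3 ⇒ h* = 0.6667.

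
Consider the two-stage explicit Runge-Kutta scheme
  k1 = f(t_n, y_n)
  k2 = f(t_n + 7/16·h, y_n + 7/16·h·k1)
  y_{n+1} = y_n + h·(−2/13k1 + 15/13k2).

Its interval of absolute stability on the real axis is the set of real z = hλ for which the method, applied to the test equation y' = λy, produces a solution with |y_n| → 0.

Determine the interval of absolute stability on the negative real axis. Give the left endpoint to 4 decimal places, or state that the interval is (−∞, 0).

(-1.9810, 0).

On y'=λy, z=hλ:
  k1=λy_n ⇒ h·k1=z·y_n;  k2=λ(1+7/16z)y_n ⇒ h·k2=z(1+7/16z)y_n
  y_{n+1}/y_n = 1 − 2/13z + 15/13z(1+7/16z) = 1 + z + 105/208z²
  so R(z) = 1 + z + 105/208z².

Find x<0 with |R(x)|<1.
x=-1.07: |R|=0.5080
R=1: x+105/208x²=0 ⇒ x=−208/105=-1.9810; min R=1−1/(4·105/208)=0.5048>−1
Confirm numerically:
  x=-1.457: |R|=0.61463 <1
  x=-1.329: |R|=0.56261 <1
  x=-1.270: |R|=0.54420 <1
  x=-1.237: |R|=0.53544 <1
  x=-2.277: |R|=1.34029 >1
  x=-2.099: |R|=1.12508 >1
Stable set (-1.9810, 0).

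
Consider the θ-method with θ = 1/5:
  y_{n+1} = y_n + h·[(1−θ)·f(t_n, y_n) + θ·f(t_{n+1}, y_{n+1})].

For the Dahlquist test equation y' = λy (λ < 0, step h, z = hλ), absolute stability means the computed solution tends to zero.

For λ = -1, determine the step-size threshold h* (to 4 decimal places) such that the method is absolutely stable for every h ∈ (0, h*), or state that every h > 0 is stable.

With y'=λy (z=hλ):
  y_{n+1} = y_n + z·[4/5·y_n + 1/5·y_{n+1}] ⇒ (1 − 1/5z)y_{n+1} = (1 + 4/5z)y_n
  ⇒ R(z) = (1 + 4/5z)/(1 − 1/5z).

Need |R(x)|<1, x<0.
x=-1.48: |R|=0.1420
R=−1: 1+4/5x = −1+1/5x ⇒ -3/5x=2 ⇒ x=2/(-3/5)=-3.3333
Confirm numerically:
  x=-3.148: |R|=0.93176 <1
  x=-2.768: |R|=0.78167 <1
  x=-2.191: |R|=0.52343 <1
  x=-1.946: |R|=0.40081 <1
  x=-3.847: |R|=1.17418 >1
  x=-3.688: |R|=1.12247 >1
Interval (-3.3333, 0).

(-3.3333,0); λ=-1 ⇒ h* = (10/3)/1 = 3.3333.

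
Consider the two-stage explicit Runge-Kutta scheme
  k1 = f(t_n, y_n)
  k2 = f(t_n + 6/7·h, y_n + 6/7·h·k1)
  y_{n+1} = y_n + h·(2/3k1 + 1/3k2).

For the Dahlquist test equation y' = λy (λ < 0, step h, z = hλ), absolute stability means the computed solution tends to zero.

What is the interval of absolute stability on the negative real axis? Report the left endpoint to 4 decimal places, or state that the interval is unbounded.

On y'=λy, z=hλ:
  k1=λy_n ⇒ h·k1=z·y_n;  k2=λ(1+6/7z)y_n ⇒ h·k2=z(1+6/7z)y_n
  y_{n+1}/y_n = 1 + 2/3z + 1/3z(1+6/7z) = 1 + z + 2/7z²
  R(z) = 1 + z + 2/7z².

Solve |R(x)|<1 on ℝ⁻.
x=-0.42: |R|=0.6304
R=1: x+2/7x²=0 ⇒ x=−7/2=-3.5000; min R=1−1/(4·2/7)=0.1250>−1
Confirm numerically:
  x=-2.650: |R|=0.35643 <1
  x=-2.488: |R|=0.28061 <1
  x=-1.723: |R|=0.12521 <1
  x=-3.981: |R|=1.54710 >1
  x=-3.735: |R|=1.25078 >1
So |R|<1 on (-3.5000, 0).

(-3.5000, 0).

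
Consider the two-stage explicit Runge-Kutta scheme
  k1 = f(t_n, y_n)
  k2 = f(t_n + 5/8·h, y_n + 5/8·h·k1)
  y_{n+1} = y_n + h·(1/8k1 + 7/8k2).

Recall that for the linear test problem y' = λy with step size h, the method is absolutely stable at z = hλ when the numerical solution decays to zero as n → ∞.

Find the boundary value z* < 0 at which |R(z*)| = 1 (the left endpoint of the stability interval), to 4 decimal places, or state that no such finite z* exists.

With y'=λy (z=hλ):
  k1=λy_n ⇒ h·k1=z·y_n;  k2=λ(1+5/8z)y_n ⇒ h·k2=z(1+5/8z)y_n
  y_{n+1}/y_n = 1 + 1/8z + 7/8z(1+5/8z) = 1 + z + 35/64z²
  so R(z) = 1 + z + 35/64z².

Boundary: |R(x)|=1, x<0.
x=-1.48: |R|=0.7179
R=1: x+35/64x²=0 ⇒ x=−64/35=-1.8286; min R=1−1/(4·35/64)=0.5429>−1
Confirm numerically:
  x=-1.601: |R|=0.80075 <1
  x=-1.402: |R|=0.67294 <1
  x=-0.732: |R|=0.56103 <1
  x=-2.308: |R|=1.60513 >1
  x=-2.002: |R|=1.18988 >1
  x=-1.983: |R|=1.16747 >1
Stable set (-1.8286, 0).

z* = -1.8286.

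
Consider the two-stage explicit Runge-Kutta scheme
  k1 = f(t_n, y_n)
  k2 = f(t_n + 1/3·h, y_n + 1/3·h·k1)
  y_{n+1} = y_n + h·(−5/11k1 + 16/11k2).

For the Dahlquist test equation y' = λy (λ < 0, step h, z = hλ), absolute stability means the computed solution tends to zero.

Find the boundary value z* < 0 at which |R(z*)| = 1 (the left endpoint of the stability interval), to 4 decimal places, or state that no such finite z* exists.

z* = -2.0625.

Set f=λy, z=hλ:
  k1=λy_n ⇒ h·k1=z·y_n;  k2=λ(1+1/3z)y_n ⇒ h·k2=z(1+1/3z)y_n
  y_{n+1}/y_n = 1 − 5/11z + 16/11z(1+1/3z) = 1 + z + 16/33z²
  so R(z) = 1 + z + 16/33z².

Find x<0 with |R(x)|<1.
x=-0.94: |R|=0.4884
R=1: x+16/33x²=0 ⇒ x=−33/16=-2.0625; min R=1−1/(4·16/33)=0.4844>−1
Confirm numerically:
  x=-1.944: |R|=0.88831 <1
  x=-1.803: |R|=0.77315 <1
  x=-1.094: |R|=0.48628 <1
  x=-2.304: |R|=1.26978 >1
  x=-2.218: |R|=1.16722 >1
So |R|<1 on (-2.0625, 0).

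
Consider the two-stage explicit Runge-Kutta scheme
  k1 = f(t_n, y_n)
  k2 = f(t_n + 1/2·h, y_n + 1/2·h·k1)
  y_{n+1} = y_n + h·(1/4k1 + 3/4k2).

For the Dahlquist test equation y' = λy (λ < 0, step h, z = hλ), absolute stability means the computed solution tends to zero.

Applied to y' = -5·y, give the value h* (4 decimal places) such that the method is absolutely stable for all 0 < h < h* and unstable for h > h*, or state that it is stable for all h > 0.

Test eqn y'=λy, z=hλ:
  k1=λy_n ⇒ h·k1=z·y_n;  k2=λ(1+1/2z)y_n ⇒ h·k2=z(1+1/2z)y_n
  y_{n+1}/y_n = 1 + 1/4z + 3/4z(1+1/2z) = 1 + z + 3/8z²
  so R(z) = 1 + z + 3/8z².

Need |R(x)|<1, x<0.
x=-0.66: |R|=0.5033
R=1: x+3/8x²=0 ⇒ x=−8/3=-2.6667; min R=1−1/(4·3/8)=0.3333>−1
Confirm numerically:
  x=-2.502: |R|=0.84550 <1
  x=-1.815: |R|=0.42033 <1
  x=-1.691: |R|=0.38131 <1
  x=-2.919: |R|=1.27621 >1
  x=-2.894: |R|=1.24671 >1
  x=-2.689: |R|=1.02252 >1
So |R|<1 on (-2.6667, 0).

(-2.6667,0); λ=-5 ⇒ h* = (8/3)/5 = 0.5333.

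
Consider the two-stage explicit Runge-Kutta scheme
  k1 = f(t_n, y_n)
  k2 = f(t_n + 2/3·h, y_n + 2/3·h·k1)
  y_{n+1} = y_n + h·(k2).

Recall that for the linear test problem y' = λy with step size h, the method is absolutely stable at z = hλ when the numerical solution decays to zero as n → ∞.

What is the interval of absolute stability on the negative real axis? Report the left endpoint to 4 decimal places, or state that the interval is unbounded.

Set f=λy, z=hλ:
  k1=λy_n ⇒ h·k1=z·y_n;  k2=λ(1+2/3z)y_n ⇒ h·k2=z(1+2/3z)y_n
  y_{n+1}/y_n = 1 + z(1+2/3z) = 1 + z + 2/3z²
  R(z) = 1 + z + 2/3z².

Need |R(x)|<1, x<0.
x=-1.15: |R|=0.7317
R=1: x+2/3x²=0 ⇒ x=−3/2=-1.5000; min R=1−1/(4·2/3)=0.6250>−1
Confirm numerically:
  x=-1.477: |R|=0.97735 <1
  x=-1.423: |R|=0.92695 <1
  x=-0.827: |R|=0.62895 <1
  x=-1.996: |R|=1.66001 >1
  x=-1.680: |R|=1.20160 >1
  x=-1.607: |R|=1.11463 >1
Stable set (-1.5000, 0).

z∈(-1.5000,0).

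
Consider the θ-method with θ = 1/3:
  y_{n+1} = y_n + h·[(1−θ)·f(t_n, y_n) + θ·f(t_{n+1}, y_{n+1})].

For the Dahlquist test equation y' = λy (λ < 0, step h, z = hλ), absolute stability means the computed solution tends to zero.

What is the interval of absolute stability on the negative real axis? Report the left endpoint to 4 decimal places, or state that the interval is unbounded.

With y'=λy (z=hλ):
  y_{n+1} = y_n + z·[2/3·y_n + 1/3·y_{n+1}] ⇒ (1 − 1/3z)y_{n+1} = (1 + 2/3z)y_n
  so R(z) = (1 + 2/3z)/(1 − 1/3z).

Find x<0 with |R(x)|<1.
x=-1: |R|=0.2500
R=−1: 1+2/3x = −1+1/3x ⇒ -1/3x=2 ⇒ x=2/(-1/3)=-6.0000
Confirm numerically:
  x=-5.546: |R|=0.94688 <1
  x=-4.922: |R|=0.86392 <1
  x=-4.409: |R|=0.78526 <1
  x=-6.490: |R|=1.05163 >1
  x=-6.438: |R|=1.04641 >1
  x=-6.224: |R|=1.02428 >1
Interval (-6.0000, 0).

(-6.0000, 0).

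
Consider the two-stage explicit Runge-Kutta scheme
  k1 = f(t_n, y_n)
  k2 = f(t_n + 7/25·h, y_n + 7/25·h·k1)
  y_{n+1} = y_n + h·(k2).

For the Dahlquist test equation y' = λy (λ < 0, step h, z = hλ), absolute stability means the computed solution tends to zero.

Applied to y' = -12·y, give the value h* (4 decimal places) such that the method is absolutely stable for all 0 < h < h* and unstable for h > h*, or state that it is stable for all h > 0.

(-3.5714,0); λ=-12 ⇒ h* = (25/7)/12 = 0.2976.

Test eqn y'=λy, z=hλ:
  k1=λy_n ⇒ h·k1=z·y_n;  k2=λ(1+7/25z)y_n ⇒ h·k2=z(1+7/25z)y_n
  y_{n+1}/y_n = 1 + z(1+7/25z) = 1 + z + 7/25z²
  so R(z) = 1 + z + 7/25z².

Find x<0 with |R(x)|<1.
x=-1.73: |R|=0.1080
R=1: x+7/25x²=0 ⇒ x=−25/7=-3.5714; min R=1−1/(4·7/25)=0.1071>−1
Confirm numerically:
  x=-2.660: |R|=0.32117 <1
  x=-2.452: |R|=0.23145 <1
  x=-1.919: |R|=0.11212 <1
  x=-1.889: |R|=0.11013 <1
  x=-3.919: |R|=1.38140 >1
  x=-3.786: |R|=1.22746 >1
So |R|<1 on (-3.5714, 0).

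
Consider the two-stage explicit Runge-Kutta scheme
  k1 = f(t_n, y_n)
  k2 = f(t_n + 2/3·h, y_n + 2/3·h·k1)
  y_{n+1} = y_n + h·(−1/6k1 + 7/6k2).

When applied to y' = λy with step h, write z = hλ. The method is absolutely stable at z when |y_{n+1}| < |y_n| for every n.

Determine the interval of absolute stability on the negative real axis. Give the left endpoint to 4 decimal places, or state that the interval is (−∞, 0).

Test eqn y'=λy, z=hλ:
  k1=λy_n ⇒ h·k1=z·y_n;  k2=λ(1+2/3z)y_n ⇒ h·k2=z(1+2/3z)y_n
  y_{n+1}/y_n = 1 − 1/6z + 7/6z(1+2/3z) = 1 + z + 7/9z²
  Hence R(z) = 1 + z + 7/9z².

Solve |R(x)|<1 on ℝ⁻.
x=-1.63: |R|=1.4365
R=1: x+7/9x²=0 ⇒ x=−9/7=-1.2857; min R=1−1/(4·7/9)=0.6786>−1
Confirm numerically:
  x=-1.020: |R|=0.78920 <1
  x=-0.962: |R|=0.75779 <1
  x=-0.922: |R|=0.73918 <1
  x=-1.662: |R|=1.48641 >1
  x=-1.566: |R|=1.34139 >1
  x=-1.441: |R|=1.17404 >1
So |R|<1 on (-1.2857, 0).

(-1.2857, 0).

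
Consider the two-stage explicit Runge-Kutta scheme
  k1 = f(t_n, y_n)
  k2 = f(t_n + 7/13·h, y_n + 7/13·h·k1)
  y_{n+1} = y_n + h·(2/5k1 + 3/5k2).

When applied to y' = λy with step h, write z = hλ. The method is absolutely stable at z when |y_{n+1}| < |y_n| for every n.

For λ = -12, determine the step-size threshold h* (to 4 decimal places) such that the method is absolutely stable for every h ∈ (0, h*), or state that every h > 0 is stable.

With y'=λy (z=hλ):
  k1=λy_n ⇒ h·k1=z·y_n;  k2=λ(1+7/13z)y_n ⇒ h·k2=z(1+7/13z)y_n
  y_{n+1}/y_n = 1 + 2/5z + 3/5z(1+7/13z) = 1 + z + 21/65z²
  ⇒ R(z) = 1 + z + 21/65z².

Find x<0 with |R(x)|<1.
x=-0.7: |R|=0.4583
R=1: x+21/65x²=0 ⇒ x=−65/21=-3.0952; min R=1−1/(4·21/65)=0.2262>−1
Confirm numerically:
  x=-2.762: |R|=0.70264 <1
  x=-1.353: |R|=0.23843 <1
  x=-1.262: |R|=0.25255 <1
  x=-3.577: |R|=1.55675 >1
  x=-3.377: |R|=1.30741 >1
  x=-3.266: |R|=1.18018 >1
Stable set (-3.0952, 0).

(-3.0952,0); λ=-12 ⇒ h* = (65/21)/12 = 0.2579.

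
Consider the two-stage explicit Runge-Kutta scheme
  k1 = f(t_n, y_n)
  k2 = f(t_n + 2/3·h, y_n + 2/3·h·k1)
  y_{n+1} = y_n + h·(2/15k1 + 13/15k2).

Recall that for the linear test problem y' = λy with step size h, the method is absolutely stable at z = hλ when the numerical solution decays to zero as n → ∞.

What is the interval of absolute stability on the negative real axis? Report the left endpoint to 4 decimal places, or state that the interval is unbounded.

z∈(-1.7308,0).

On y'=λy, z=hλ:
  k1=λy_n ⇒ h·k1=z·y_n;  k2=λ(1+2/3z)y_n ⇒ h·k2=z(1+2/3z)y_n
  y_{n+1}/y_n = 1 + 2/15z + 13/15z(1+2/3z) = 1 + z + 26/45z²
  ⇒ R(z) = 1 + z + 26/45z².

Solve |R(x)|<1 on ℝ⁻.
x=-0.83: |R|=0.5680
R=1: x+26/45x²=0 ⇒ x=−45/26=-1.7308; min R=1−1/(4·26/45)=0.5673>−1
Confirm numerically:
  x=-1.529: |R|=0.82175 <1
  x=-1.519: |R|=0.81414 <1
  x=-1.277: |R|=0.66520 <1
  x=-0.819: |R|=0.56855 <1
  x=-1.978: |R|=1.28255 >1
  x=-1.964: |R|=1.26466 >1
  x=-1.917: |R|=1.20627 >1
Interval (-1.7308, 0).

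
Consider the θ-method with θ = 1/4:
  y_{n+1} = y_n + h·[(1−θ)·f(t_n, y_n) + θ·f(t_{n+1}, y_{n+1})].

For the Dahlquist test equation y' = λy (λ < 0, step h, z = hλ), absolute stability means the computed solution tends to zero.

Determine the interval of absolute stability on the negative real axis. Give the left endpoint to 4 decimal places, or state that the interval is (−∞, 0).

z∈(-4.0000,0).

Set f=λy, z=hλ:
  y_{n+1} = y_n + z·[3/4·y_n + 1/4·y_{n+1}] ⇒ (1 − 1/4z)y_{n+1} = (1 + 3/4z)y_n
  ⇒ R(z) = (1 + 3/4z)/(1 − 1/4z).

Find x<0 with |R(x)|<1.
x=-0.62: |R|=0.4632
R=−1: 1+3/4x = −1+1/4x ⇒ -1/2x=2 ⇒ x=2/(-1/2)=-4.0000
Confirm numerically:
  x=-3.319: |R|=0.81391 <1
  x=-2.544: |R|=0.55501 <1
  x=-2.105: |R|=0.37920 <1
  x=-1.688: |R|=0.18706 <1
  x=-4.597: |R|=1.13889 >1
  x=-4.337: |R|=1.08084 >1
  x=-4.316: |R|=1.07600 >1
Stable set (-4.0000, 0).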